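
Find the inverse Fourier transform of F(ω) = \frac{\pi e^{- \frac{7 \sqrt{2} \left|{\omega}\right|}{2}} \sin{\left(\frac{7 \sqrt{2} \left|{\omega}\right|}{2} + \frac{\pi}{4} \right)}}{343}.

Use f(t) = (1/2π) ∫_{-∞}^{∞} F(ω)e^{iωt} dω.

f(t) = \frac{1}{t^{4} + 2401}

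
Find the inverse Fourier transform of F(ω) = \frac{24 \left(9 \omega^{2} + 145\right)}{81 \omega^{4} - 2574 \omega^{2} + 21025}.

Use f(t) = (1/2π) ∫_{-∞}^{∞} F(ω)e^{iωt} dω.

f(t) = 4 e^{- \frac{\left|{t}\right|}{3}} \cos{\left(4 \left|{t}\right| \right)}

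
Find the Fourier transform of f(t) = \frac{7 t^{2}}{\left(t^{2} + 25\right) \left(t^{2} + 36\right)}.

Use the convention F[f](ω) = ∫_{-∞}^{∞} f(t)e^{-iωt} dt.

F(ω) = \frac{7 \pi \left(6 - 5 e^{\left|{\omega}\right|}\right) e^{- 6 \left|{\omega}\right|}}{11}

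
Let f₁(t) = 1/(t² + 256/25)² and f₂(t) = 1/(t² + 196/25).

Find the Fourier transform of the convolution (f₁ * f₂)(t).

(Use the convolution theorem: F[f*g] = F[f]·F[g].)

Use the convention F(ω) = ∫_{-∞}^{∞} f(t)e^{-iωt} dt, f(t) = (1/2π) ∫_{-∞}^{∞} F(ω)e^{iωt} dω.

F[f₁*f₂](ω) = \frac{125 \pi^{2} \left(16 \left|{\omega}\right| + 5\right) e^{- 6 \left|{\omega}\right|}}{114688}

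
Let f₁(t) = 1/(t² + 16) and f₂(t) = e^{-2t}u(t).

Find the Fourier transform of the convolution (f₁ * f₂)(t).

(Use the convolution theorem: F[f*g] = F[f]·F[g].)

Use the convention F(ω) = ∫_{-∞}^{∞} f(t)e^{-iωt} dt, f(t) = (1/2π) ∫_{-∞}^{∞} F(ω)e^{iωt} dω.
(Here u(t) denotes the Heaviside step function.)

F[f₁*f₂](ω) = \frac{\pi e^{- 4 \left|{\omega}\right|}}{4 \left(i \omega + 2\right)}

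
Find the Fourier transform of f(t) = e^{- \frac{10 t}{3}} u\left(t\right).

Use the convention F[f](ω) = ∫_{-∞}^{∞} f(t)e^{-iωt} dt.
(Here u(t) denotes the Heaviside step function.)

F(ω) = \frac{3}{3 i \omega + 10}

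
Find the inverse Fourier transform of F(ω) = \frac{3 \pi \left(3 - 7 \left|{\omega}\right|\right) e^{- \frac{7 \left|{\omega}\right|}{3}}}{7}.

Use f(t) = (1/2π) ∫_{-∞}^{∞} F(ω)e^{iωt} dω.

f(t) = \frac{6 t^{2}}{\left(t^{2} + \frac{49}{9}\right)^{2}}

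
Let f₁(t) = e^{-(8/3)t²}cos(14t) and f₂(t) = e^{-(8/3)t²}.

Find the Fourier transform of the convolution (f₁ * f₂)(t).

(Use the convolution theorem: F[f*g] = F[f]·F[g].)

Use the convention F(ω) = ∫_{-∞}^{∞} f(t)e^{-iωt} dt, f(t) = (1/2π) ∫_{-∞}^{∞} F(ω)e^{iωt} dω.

F[f₁*f₂](ω) = \frac{3 \pi \left(e^{\frac{21 \omega}{4}} + 1\right) e^{- \frac{3 \omega^{2}}{16} - \frac{21 \omega}{8} - \frac{147}{8}}}{16}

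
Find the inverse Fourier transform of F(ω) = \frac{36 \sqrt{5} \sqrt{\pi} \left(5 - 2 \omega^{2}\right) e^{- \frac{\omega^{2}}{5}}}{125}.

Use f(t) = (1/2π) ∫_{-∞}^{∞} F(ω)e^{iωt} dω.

f(t) = 9 t^{2} e^{- \frac{5 t^{2}}{4}}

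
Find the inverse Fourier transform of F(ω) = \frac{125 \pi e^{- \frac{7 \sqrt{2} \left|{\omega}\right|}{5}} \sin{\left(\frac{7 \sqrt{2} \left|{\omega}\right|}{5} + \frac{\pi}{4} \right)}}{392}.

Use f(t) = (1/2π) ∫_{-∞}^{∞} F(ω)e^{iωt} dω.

f(t) = \frac{7}{t^{4} + \frac{38416}{625}}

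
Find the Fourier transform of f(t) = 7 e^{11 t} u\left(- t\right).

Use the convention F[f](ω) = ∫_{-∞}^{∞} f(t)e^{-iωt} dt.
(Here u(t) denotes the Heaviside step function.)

F(ω) = - \frac{7}{i \omega - 11}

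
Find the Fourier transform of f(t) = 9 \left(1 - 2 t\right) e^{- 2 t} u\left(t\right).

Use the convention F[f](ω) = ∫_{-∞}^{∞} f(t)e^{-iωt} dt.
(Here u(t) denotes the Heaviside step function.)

F(ω) = \frac{9 i \omega}{- \omega^{2} + 4 i \omega + 4}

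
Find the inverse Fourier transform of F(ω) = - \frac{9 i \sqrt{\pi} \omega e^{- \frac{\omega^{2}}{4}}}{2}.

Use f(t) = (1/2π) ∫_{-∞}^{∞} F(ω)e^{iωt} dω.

f(t) = 9 t e^{- t^{2}}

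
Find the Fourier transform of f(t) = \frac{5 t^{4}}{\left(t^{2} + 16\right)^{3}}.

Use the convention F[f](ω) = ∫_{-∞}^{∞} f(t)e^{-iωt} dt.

F(ω) = \frac{5 \pi \left(16 \omega^{2} - 20 \left|{\omega}\right| + 3\right) e^{- 4 \left|{\omega}\right|}}{32}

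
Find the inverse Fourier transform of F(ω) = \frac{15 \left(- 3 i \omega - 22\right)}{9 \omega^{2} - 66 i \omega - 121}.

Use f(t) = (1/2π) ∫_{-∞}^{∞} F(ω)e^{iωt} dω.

f(t) = 5 \left(\frac{11 t}{3} + 1\right) e^{- \frac{11 t}{3}} u\left(t\right)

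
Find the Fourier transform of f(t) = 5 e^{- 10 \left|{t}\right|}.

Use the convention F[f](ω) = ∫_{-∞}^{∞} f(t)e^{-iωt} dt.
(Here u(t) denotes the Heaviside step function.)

F(ω) = \frac{100}{\omega^{2} + 100}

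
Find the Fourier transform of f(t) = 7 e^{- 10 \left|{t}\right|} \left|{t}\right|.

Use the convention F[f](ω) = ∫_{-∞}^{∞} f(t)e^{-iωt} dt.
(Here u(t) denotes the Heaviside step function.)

F(ω) = \frac{14 \left(100 - \omega^{2}\right)}{\left(\omega^{2} + 100\right)^{2}}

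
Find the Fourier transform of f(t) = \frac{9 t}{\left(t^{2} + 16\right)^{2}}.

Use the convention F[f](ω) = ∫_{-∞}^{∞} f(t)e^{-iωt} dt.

F(ω) = - \frac{9 i \pi \omega e^{- 4 \left|{\omega}\right|}}{8}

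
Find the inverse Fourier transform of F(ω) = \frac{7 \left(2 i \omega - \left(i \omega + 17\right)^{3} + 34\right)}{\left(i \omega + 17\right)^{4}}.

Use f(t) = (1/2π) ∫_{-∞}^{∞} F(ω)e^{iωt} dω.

f(t) = 7 \left(t^{2} - 1\right) e^{- 17 t} u\left(t\right)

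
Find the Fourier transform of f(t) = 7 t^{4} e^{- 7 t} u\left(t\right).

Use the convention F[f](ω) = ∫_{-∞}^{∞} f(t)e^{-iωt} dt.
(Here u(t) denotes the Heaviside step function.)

F(ω) = \frac{168}{\left(i \omega + 7\right)^{5}}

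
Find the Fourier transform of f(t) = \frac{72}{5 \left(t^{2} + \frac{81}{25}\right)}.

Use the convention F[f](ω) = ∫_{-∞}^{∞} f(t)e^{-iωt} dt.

F(ω) = 8 \pi e^{- \frac{9 \left|{\omega}\right|}{5}}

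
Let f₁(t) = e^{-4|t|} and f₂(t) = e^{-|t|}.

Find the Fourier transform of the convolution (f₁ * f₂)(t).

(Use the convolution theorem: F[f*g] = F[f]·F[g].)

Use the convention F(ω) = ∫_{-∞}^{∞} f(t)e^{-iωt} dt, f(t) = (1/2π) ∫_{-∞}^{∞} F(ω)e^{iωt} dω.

F[f₁*f₂](ω) = \frac{16}{\left(\omega^{2} + 1\right) \left(\omega^{2} + 16\right)}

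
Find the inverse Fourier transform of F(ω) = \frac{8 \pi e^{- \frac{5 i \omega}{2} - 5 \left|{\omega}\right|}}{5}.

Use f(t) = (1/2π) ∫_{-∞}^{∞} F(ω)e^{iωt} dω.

f(t) = \frac{8}{\left(t - \frac{5}{2}\right)^{2} + 25}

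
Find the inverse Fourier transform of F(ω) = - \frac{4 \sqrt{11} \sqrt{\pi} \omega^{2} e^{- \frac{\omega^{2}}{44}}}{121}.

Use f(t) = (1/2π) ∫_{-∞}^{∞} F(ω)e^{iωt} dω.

f(t) = 4 \left(44 t^{2} - 2\right) e^{- 11 t^{2}}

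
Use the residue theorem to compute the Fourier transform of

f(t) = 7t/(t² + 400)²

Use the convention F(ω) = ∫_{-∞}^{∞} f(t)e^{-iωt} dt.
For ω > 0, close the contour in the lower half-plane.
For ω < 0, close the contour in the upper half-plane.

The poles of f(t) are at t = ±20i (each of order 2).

Let g(z) = f(z)e^{-iωz}; for large |z| the factor e^{-iωz} decays in the lower half-plane when ω > 0 and in the upper half-plane when ω < 0.

Case ω > 0 (lower half-plane, clockwise contour ⇒ F(ω) = -2πi·ΣRes):
  Res_{z = - 20 i} g(z) = \frac{7 \omega e^{- 20 \omega}}{80} (pole of order 2)
  F(ω) = -2πi·ΣRes = - \frac{7 i \pi \omega e^{- 20 \omega}}{40}

Case ω < 0 (upper half-plane, counterclockwise contour ⇒ F(ω) = +2πi·ΣRes):
  Res_{z = 20 i} g(z) = - \frac{7 \omega e^{20 \omega}}{80} (pole of order 2)
  F(ω) = 2πi·ΣRes = - \frac{7 i \pi \omega e^{20 \omega}}{40}

Both cases combine into a single formula in |ω|:

F(ω) = - \frac{7 i \pi \omega e^{- 20 \left|{\omega}\right|}}{40}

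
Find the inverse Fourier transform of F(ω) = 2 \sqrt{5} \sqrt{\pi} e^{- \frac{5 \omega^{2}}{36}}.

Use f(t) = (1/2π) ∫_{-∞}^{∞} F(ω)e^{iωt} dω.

f(t) = 6 e^{- \frac{9 t^{2}}{5}}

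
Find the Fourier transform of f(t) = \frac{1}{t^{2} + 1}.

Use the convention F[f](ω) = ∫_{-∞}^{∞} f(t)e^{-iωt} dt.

F(ω) = \pi e^{- \left|{\omega}\right|}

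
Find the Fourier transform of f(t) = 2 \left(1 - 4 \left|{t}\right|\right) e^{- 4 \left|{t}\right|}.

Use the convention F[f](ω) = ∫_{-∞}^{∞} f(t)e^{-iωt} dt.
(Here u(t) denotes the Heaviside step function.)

F(ω) = \frac{32 \omega^{2}}{\left(\omega^{2} + 16\right)^{2}}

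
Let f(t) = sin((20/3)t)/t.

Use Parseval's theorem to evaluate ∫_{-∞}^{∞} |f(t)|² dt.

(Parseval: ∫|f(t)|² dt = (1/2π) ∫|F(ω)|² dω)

∫|f(t)|² dt = \frac{20 \pi}{3}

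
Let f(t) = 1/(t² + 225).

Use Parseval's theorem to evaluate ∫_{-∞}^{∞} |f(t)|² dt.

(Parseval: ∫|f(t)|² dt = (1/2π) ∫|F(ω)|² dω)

∫|f(t)|² dt = \frac{\pi}{6750}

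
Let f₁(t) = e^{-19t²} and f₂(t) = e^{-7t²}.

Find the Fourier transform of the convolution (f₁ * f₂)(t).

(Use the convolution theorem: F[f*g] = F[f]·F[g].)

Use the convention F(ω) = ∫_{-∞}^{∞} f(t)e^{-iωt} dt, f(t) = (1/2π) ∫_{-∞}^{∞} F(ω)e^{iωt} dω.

F[f₁*f₂](ω) = \frac{\sqrt{133} \pi e^{- \frac{13 \omega^{2}}{266}}}{133}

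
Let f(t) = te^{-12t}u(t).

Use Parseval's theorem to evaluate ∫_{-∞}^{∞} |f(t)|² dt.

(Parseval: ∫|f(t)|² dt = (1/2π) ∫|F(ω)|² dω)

∫|f(t)|² dt = \frac{1}{6912}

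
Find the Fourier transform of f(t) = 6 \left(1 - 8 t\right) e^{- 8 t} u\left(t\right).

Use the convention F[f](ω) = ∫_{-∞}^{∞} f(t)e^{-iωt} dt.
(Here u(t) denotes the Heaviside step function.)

F(ω) = \frac{6 i \omega}{- \omega^{2} + 16 i \omega + 64}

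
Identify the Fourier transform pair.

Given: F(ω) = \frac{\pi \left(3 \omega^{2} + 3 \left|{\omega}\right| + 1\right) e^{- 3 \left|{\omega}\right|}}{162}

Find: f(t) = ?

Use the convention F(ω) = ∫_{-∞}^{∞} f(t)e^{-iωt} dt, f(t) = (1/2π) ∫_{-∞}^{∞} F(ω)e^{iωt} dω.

f(t) = \frac{4}{\left(t^{2} + 9\right)^{3}}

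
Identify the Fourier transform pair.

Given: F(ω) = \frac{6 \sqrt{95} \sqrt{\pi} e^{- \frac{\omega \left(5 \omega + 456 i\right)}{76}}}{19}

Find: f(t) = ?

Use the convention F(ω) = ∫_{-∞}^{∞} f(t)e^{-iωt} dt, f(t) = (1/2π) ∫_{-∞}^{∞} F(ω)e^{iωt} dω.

f(t) = 6 e^{- \frac{19 \left(t - 6\right)^{2}}{5}}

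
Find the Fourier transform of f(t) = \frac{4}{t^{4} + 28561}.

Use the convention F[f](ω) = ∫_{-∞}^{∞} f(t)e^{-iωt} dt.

F(ω) = \frac{4 \pi e^{- \frac{13 \sqrt{2} \left|{\omega}\right|}{2}} \sin{\left(\frac{13 \sqrt{2} \left|{\omega}\right|}{2} + \frac{\pi}{4} \right)}}{2197}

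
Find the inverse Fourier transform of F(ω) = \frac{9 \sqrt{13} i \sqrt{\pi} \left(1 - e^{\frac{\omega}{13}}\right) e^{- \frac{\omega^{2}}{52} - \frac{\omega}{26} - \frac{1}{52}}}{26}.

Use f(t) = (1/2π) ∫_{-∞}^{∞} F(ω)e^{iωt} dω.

f(t) = 9 e^{- 13 t^{2}} \sin{\left(t \right)}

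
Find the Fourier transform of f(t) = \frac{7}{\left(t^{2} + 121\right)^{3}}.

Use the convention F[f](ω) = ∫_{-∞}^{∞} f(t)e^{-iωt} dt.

F(ω) = \frac{7 \pi \left(121 \omega^{2} + 33 \left|{\omega}\right| + 3\right) e^{- 11 \left|{\omega}\right|}}{1288408}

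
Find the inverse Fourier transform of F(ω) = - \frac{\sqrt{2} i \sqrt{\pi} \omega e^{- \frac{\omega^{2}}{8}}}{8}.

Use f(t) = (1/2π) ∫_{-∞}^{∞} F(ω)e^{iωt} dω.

f(t) = t e^{- 2 t^{2}}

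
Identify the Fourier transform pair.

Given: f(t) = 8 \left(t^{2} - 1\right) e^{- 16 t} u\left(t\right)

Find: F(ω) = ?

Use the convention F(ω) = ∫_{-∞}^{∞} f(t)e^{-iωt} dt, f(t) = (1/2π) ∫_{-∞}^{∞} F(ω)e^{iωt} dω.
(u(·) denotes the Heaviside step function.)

F(ω) = \frac{8 \left(2 i \omega - \left(i \omega + 16\right)^{3} + 32\right)}{\left(i \omega + 16\right)^{4}}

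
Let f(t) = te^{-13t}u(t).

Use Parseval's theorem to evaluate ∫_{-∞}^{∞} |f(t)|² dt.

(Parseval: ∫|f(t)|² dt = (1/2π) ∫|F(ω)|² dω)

∫|f(t)|² dt = \frac{1}{8788}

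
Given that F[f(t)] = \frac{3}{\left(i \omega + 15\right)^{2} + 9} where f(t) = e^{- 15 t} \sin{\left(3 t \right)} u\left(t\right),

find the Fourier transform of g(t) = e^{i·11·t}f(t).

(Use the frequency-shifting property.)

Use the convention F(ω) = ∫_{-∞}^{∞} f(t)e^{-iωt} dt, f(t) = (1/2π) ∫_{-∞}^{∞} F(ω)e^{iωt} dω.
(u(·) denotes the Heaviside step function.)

F[g](ω) = \frac{3}{\left(i \left(\omega - 11\right) + 15\right)^{2} + 9}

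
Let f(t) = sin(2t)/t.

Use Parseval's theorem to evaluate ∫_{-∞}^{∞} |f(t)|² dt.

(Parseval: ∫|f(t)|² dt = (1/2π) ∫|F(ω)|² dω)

∫|f(t)|² dt = 2 \pi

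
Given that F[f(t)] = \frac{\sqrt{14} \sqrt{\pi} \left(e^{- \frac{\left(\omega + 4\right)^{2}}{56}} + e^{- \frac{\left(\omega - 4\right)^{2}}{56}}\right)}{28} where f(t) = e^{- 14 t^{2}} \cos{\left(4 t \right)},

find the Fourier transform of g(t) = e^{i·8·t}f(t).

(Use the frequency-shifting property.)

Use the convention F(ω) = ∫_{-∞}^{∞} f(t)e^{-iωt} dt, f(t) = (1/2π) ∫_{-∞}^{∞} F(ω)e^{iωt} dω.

F[g](ω) = \frac{\sqrt{14} \sqrt{\pi} \left(e^{\frac{2 \omega}{7}} + e^{\frac{16}{7}}\right) e^{- \frac{\omega^{2}}{56} + \frac{\omega}{7} - \frac{18}{7}}}{28}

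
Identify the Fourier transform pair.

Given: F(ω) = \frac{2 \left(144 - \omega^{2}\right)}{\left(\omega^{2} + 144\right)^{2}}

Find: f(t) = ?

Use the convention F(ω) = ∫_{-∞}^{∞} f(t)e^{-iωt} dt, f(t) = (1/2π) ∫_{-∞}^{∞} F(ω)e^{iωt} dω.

f(t) = e^{- 12 \left|{t}\right|} \left|{t}\right|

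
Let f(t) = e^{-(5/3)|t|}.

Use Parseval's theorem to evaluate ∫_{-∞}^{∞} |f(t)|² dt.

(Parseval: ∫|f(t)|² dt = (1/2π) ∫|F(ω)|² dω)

∫|f(t)|² dt = \frac{3}{5}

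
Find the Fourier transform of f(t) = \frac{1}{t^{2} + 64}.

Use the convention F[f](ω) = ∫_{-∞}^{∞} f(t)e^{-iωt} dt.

F(ω) = \frac{\pi e^{- 8 \left|{\omega}\right|}}{8}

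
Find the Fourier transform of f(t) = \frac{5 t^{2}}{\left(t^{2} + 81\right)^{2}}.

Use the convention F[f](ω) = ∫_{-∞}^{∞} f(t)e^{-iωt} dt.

F(ω) = \frac{5 \pi \left(1 - 9 \left|{\omega}\right|\right) e^{- 9 \left|{\omega}\right|}}{18}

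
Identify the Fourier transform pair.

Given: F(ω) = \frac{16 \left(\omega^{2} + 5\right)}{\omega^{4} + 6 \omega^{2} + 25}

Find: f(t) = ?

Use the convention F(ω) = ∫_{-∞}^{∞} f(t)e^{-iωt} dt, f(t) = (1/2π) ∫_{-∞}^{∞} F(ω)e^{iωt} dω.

f(t) = 4 e^{- 2 \left|{t}\right|} \cos{\left(t \right)}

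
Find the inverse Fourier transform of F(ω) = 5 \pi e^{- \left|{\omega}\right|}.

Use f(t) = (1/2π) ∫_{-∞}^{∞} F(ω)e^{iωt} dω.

f(t) = \frac{5}{t^{2} + 1}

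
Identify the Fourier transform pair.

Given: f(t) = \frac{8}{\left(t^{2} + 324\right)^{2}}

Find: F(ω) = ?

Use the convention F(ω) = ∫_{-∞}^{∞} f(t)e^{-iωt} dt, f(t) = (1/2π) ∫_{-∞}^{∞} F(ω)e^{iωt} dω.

F(ω) = \frac{\pi \left(18 \left|{\omega}\right| + 1\right) e^{- 18 \left|{\omega}\right|}}{1458}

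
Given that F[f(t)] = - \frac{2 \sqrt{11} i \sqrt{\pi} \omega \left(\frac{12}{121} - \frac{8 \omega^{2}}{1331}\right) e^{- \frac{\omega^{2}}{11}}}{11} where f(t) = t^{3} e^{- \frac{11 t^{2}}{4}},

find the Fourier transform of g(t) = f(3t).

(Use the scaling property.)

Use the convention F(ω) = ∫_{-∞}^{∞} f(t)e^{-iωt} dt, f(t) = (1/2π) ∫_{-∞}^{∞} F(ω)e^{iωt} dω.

F[g](ω) = \frac{8 \sqrt{11} i \sqrt{\pi} \omega \left(2 \omega^{2} - 297\right) e^{- \frac{\omega^{2}}{99}}}{1185921}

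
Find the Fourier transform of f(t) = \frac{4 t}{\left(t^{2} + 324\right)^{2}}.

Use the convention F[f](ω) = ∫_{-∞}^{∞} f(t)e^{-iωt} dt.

F(ω) = - \frac{i \pi \omega e^{- 18 \left|{\omega}\right|}}{9}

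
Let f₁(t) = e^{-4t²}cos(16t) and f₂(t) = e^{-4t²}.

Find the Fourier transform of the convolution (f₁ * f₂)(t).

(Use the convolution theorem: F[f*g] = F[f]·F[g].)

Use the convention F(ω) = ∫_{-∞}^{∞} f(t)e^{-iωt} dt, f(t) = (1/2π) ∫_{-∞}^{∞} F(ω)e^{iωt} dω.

F[f₁*f₂](ω) = \frac{\pi \left(e^{4 \omega} + 1\right) e^{- \frac{\omega^{2}}{8} - 2 \omega - 16}}{8}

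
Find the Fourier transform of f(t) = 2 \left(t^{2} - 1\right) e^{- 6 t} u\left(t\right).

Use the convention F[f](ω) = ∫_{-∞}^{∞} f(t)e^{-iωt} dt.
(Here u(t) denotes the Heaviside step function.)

F(ω) = \frac{2 \left(2 i \omega - \left(i \omega + 6\right)^{3} + 12\right)}{\left(i \omega + 6\right)^{4}}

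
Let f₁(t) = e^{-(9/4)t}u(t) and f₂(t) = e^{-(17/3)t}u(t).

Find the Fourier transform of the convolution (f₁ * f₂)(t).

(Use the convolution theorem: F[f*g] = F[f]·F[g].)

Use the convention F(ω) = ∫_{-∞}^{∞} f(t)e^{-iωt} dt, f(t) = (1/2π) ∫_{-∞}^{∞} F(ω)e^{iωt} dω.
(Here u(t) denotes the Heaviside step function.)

F[f₁*f₂](ω) = \frac{12}{- 12 \omega^{2} + 95 i \omega + 153}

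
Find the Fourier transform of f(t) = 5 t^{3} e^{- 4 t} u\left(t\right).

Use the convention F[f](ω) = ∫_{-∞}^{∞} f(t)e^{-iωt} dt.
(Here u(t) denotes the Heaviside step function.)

F(ω) = \frac{30}{\left(i \omega + 4\right)^{4}}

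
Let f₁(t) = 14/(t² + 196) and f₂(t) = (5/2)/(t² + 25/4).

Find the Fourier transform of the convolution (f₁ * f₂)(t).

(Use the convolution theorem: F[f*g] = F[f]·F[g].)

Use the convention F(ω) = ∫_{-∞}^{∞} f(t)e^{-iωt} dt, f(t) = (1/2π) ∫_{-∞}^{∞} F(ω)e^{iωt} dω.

F[f₁*f₂](ω) = \pi^{2} e^{- \frac{33 \left|{\omega}\right|}{2}}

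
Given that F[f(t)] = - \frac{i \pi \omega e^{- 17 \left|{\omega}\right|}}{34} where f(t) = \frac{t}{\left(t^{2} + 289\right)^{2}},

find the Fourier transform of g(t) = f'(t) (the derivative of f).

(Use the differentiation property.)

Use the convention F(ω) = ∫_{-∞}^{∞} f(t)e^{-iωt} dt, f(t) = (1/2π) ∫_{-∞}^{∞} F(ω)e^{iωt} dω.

F[g](ω) = \frac{\pi \omega^{2} e^{- 17 \left|{\omega}\right|}}{34}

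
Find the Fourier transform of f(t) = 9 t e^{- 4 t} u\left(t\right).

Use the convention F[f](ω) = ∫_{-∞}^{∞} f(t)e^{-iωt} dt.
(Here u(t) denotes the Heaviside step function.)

F(ω) = \frac{9}{\left(i \omega + 4\right)^{2}}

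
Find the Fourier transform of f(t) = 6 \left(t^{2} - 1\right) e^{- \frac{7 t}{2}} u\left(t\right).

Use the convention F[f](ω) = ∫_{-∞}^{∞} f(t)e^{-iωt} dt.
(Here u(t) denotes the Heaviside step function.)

F(ω) = \frac{12 \left(16 i \omega - \left(2 i \omega + 7\right)^{3} + 56\right)}{\left(2 i \omega + 7\right)^{4}}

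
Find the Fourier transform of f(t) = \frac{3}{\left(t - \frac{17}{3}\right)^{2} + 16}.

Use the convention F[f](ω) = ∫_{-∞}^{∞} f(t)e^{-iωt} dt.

F(ω) = \frac{3 \pi e^{- \frac{17 i \omega}{3} - 4 \left|{\omega}\right|}}{4}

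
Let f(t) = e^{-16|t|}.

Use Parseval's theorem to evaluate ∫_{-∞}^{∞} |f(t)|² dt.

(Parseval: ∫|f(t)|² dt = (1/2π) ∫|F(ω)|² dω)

∫|f(t)|² dt = \frac{1}{16}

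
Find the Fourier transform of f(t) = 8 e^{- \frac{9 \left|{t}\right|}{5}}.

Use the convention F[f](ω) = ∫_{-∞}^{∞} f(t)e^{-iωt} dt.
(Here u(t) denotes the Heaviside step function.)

F(ω) = \frac{720}{25 \omega^{2} + 81}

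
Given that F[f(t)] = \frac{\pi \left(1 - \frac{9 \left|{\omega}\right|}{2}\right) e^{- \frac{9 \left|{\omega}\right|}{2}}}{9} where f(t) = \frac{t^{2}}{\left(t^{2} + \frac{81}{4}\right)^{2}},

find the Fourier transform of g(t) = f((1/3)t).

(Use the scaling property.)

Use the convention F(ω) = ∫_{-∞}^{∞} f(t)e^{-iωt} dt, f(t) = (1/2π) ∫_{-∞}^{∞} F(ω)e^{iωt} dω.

F[g](ω) = \frac{\pi \left(2 - 27 \left|{\omega}\right|\right) e^{- \frac{27 \left|{\omega}\right|}{2}}}{6}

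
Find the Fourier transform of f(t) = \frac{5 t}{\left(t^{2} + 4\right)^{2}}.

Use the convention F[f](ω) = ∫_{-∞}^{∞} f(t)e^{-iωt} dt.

F(ω) = - \frac{5 i \pi \omega e^{- 2 \left|{\omega}\right|}}{4}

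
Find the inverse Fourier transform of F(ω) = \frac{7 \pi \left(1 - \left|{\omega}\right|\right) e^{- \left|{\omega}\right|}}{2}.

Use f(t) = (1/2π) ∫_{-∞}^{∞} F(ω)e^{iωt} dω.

f(t) = \frac{7 t^{2}}{\left(t^{2} + 1\right)^{2}}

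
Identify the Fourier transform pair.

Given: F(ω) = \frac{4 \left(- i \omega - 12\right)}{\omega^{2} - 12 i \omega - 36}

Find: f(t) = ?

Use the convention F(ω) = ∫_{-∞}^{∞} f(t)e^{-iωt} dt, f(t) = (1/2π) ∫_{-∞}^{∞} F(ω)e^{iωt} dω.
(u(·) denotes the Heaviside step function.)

f(t) = 4 \left(6 t + 1\right) e^{- 6 t} u\left(t\right)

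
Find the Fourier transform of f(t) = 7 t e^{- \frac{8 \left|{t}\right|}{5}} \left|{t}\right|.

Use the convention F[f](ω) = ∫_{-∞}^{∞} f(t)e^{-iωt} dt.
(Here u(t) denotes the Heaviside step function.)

F(ω) = \frac{17500 i \omega \left(25 \omega^{2} - 192\right)}{\left(25 \omega^{2} + 64\right)^{3}}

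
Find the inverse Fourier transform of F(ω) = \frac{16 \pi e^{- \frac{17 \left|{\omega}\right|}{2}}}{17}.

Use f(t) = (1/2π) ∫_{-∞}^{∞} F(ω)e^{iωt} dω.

f(t) = \frac{8}{t^{2} + \frac{289}{4}}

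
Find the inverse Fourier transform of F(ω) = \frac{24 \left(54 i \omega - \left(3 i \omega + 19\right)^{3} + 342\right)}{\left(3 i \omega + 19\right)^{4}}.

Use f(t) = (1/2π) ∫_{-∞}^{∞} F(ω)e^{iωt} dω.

f(t) = 8 \left(t^{2} - 1\right) e^{- \frac{19 t}{3}} u\left(t\right)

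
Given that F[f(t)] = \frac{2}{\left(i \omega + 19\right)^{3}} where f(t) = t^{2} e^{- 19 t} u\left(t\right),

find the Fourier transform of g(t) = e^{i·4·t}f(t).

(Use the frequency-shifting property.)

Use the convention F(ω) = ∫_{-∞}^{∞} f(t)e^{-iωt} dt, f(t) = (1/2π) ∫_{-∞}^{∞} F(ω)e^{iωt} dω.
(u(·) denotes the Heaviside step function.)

F[g](ω) = \frac{2}{\left(i \left(\omega - 4\right) + 19\right)^{3}}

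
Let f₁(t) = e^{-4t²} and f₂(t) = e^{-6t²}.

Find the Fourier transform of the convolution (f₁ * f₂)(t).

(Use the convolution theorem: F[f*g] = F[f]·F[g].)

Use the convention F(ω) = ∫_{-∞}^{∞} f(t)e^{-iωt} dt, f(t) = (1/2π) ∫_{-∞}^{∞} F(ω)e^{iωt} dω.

F[f₁*f₂](ω) = \frac{\sqrt{6} \pi e^{- \frac{5 \omega^{2}}{48}}}{12}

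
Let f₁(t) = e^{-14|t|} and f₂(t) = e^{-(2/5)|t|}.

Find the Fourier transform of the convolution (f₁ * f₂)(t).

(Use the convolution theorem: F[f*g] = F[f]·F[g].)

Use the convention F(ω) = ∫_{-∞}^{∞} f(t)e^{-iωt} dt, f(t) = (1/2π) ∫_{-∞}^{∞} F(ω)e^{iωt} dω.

F[f₁*f₂](ω) = \frac{560}{\left(\omega^{2} + 196\right) \left(25 \omega^{2} + 4\right)}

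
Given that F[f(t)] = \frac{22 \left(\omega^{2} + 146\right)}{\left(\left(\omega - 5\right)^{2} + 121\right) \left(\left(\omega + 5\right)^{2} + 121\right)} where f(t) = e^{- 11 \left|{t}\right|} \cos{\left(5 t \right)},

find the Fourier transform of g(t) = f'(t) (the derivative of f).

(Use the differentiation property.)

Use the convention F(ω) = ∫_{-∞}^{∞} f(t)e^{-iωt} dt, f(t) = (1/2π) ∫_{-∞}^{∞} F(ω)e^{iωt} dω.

F[g](ω) = \frac{22 i \omega \left(\omega^{2} + 146\right)}{\omega^{4} + 192 \omega^{2} + 21316}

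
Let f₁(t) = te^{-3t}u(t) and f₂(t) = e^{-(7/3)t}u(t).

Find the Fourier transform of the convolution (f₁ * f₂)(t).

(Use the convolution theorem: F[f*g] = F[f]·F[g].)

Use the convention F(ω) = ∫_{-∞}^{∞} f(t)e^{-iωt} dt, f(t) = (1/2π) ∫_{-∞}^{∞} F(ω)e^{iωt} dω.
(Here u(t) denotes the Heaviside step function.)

F[f₁*f₂](ω) = \frac{3}{\left(i \omega + 3\right)^{2} \left(3 i \omega + 7\right)}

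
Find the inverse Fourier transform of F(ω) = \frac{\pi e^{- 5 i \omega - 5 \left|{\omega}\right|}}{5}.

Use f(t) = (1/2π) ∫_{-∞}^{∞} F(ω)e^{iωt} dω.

f(t) = \frac{1}{\left(t - 5\right)^{2} + 25}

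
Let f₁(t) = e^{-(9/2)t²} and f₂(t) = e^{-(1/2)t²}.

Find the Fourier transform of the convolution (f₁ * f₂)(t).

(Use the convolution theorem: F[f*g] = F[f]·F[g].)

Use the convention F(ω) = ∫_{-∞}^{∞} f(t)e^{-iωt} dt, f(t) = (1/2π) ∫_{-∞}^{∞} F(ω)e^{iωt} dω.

F[f₁*f₂](ω) = \frac{2 \pi e^{- \frac{5 \omega^{2}}{9}}}{3}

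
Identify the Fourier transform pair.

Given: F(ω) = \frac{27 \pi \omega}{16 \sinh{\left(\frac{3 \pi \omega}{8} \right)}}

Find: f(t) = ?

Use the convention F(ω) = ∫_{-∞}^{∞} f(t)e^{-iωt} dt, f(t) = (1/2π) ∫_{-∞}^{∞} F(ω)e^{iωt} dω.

f(t) = \frac{3}{\cosh^{2}{\left(\frac{4 t}{3} \right)}}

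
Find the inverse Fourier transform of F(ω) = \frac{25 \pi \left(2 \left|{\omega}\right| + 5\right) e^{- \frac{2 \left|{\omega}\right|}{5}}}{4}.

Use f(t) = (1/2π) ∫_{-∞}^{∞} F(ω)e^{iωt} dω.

f(t) = \frac{4}{\left(t^{2} + \frac{4}{25}\right)^{2}}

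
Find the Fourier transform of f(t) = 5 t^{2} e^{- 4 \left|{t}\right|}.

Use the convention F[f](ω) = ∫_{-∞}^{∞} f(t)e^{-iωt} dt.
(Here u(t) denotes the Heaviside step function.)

F(ω) = \frac{80 \left(16 - 3 \omega^{2}\right)}{\left(\omega^{2} + 16\right)^{3}}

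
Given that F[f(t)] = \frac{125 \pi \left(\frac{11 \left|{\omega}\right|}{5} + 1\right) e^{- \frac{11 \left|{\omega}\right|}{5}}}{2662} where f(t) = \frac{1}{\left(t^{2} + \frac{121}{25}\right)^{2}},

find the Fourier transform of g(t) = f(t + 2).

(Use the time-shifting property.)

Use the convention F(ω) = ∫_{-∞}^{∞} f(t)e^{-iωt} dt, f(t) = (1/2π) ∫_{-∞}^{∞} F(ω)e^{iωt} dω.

F[g](ω) = \frac{25 \pi \left(11 \left|{\omega}\right| + 5\right) e^{2 i \omega - \frac{11 \left|{\omega}\right|}{5}}}{2662}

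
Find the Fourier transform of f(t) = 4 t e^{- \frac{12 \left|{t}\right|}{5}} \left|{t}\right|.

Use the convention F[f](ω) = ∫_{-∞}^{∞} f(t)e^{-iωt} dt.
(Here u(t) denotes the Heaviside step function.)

F(ω) = \frac{10000 i \omega \left(25 \omega^{2} - 432\right)}{\left(25 \omega^{2} + 144\right)^{3}}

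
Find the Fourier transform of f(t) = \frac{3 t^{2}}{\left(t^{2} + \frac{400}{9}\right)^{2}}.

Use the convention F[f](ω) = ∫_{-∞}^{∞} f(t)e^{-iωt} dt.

F(ω) = \frac{3 \pi \left(3 - 20 \left|{\omega}\right|\right) e^{- \frac{20 \left|{\omega}\right|}{3}}}{40}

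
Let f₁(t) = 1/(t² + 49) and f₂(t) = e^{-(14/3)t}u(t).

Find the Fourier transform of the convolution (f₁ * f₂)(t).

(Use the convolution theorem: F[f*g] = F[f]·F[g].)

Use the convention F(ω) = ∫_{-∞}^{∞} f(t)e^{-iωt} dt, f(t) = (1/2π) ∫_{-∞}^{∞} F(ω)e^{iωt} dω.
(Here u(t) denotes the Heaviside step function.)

F[f₁*f₂](ω) = \frac{3 \pi e^{- 7 \left|{\omega}\right|}}{7 \left(3 i \omega + 14\right)}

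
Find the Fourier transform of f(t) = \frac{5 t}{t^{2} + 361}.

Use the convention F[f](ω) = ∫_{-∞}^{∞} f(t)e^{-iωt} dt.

F(ω) = - 5 i \pi e^{- 19 \left|{\omega}\right|} \operatorname{sign}{\left(\omega \right)}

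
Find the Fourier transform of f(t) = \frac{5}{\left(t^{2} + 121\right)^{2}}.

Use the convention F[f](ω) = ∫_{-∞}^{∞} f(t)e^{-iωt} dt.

F(ω) = \frac{5 \pi \left(11 \left|{\omega}\right| + 1\right) e^{- 11 \left|{\omega}\right|}}{2662}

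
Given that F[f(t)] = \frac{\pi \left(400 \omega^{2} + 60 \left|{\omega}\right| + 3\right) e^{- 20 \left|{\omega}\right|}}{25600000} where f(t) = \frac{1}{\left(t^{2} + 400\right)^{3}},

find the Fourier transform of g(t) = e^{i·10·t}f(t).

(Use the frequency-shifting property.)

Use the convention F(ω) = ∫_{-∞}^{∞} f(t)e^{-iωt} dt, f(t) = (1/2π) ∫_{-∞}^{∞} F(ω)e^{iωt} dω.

F[g](ω) = \frac{\pi \left(400 \left(\omega - 10\right)^{2} + 60 \left|{\omega - 10}\right| + 3\right) e^{- 20 \left|{\omega - 10}\right|}}{25600000}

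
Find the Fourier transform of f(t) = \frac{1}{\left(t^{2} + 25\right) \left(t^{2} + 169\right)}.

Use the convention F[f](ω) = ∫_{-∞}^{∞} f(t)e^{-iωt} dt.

F(ω) = \frac{\pi \left(13 e^{8 \left|{\omega}\right|} - 5\right) e^{- 13 \left|{\omega}\right|}}{9360}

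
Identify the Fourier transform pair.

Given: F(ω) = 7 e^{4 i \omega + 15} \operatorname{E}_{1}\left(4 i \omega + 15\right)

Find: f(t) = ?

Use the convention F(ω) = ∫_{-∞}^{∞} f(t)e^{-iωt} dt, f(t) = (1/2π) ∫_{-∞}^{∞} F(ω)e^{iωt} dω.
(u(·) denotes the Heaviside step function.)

f(t) = \frac{7 e^{- \frac{15 t}{4}} u\left(t\right)}{t + 4}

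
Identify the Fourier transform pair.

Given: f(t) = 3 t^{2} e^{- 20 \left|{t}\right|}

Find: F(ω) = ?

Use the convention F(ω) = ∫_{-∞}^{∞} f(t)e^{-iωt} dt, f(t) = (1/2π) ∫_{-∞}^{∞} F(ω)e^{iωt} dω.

F(ω) = \frac{240 \left(400 - 3 \omega^{2}\right)}{\left(\omega^{2} + 400\right)^{3}}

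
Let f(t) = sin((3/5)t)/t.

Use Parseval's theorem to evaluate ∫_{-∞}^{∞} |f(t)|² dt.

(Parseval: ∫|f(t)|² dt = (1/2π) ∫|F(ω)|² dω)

∫|f(t)|² dt = \frac{3 \pi}{5}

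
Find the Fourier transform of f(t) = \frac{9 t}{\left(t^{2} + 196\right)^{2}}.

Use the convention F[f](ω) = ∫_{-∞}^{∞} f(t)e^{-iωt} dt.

F(ω) = - \frac{9 i \pi \omega e^{- 14 \left|{\omega}\right|}}{28}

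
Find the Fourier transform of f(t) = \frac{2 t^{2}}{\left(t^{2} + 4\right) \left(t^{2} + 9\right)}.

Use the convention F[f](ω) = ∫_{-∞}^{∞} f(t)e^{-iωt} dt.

F(ω) = \frac{2 \pi \left(3 - 2 e^{\left|{\omega}\right|}\right) e^{- 3 \left|{\omega}\right|}}{5}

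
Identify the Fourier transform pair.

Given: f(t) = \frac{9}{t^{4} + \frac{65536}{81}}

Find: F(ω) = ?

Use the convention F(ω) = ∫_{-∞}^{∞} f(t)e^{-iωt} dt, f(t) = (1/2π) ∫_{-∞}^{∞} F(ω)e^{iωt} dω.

F(ω) = \frac{243 \pi e^{- \frac{8 \sqrt{2} \left|{\omega}\right|}{3}} \sin{\left(\frac{8 \sqrt{2} \left|{\omega}\right|}{3} + \frac{\pi}{4} \right)}}{4096}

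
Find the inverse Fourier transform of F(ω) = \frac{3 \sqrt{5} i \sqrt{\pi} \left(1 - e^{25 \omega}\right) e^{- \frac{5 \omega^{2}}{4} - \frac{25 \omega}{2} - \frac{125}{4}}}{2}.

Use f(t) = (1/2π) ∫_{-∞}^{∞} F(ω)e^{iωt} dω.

f(t) = 3 e^{- \frac{t^{2}}{5}} \sin{\left(5 t \right)}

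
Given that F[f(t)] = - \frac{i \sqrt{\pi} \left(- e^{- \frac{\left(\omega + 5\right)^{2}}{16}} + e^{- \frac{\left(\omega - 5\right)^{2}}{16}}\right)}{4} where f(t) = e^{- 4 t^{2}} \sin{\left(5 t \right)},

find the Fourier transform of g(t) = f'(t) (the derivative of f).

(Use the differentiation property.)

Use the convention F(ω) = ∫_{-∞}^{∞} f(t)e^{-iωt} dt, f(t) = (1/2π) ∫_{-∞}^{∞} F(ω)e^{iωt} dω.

F[g](ω) = \frac{\sqrt{\pi} \omega \left(e^{\frac{5 \omega}{4}} - 1\right) e^{- \frac{\omega^{2}}{16} - \frac{5 \omega}{8} - \frac{25}{16}}}{4}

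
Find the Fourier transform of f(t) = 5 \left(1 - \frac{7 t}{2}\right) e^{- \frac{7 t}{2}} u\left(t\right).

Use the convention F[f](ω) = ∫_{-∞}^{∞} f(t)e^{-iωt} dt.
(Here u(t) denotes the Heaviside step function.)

F(ω) = \frac{20 i \omega}{- 4 \omega^{2} + 28 i \omega + 49}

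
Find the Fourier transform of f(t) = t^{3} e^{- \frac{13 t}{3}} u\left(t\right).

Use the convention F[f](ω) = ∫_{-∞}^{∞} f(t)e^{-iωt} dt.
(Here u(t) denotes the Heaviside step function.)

F(ω) = \frac{486}{\left(3 i \omega + 13\right)^{4}}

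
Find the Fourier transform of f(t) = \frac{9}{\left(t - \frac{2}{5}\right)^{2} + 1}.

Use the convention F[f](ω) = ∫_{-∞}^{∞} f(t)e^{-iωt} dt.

F(ω) = 9 \pi e^{- \frac{2 i \omega}{5} - \left|{\omega}\right|}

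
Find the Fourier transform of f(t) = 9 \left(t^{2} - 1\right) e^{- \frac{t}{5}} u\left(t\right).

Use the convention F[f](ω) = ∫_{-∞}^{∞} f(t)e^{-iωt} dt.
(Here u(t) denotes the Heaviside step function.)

F(ω) = \frac{45 \left(250 i \omega - \left(5 i \omega + 1\right)^{3} + 50\right)}{\left(5 i \omega + 1\right)^{4}}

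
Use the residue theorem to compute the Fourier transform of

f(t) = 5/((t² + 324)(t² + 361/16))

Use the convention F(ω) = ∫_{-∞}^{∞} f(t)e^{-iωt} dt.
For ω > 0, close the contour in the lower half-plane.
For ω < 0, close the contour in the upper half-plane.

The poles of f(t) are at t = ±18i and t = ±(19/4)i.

Let g(z) = f(z)e^{-iωz}; for large |z| the factor e^{-iωz} decays in the lower half-plane when ω > 0 and in the upper half-plane when ω < 0.

Case ω > 0 (lower half-plane, clockwise contour ⇒ F(ω) = -2πi·ΣRes):
  Res_{z = - 18 i} g(z) = - \frac{20 i e^{- 18 \omega}}{43407}
  Res_{z = - \frac{19 i}{4}} g(z) = \frac{160 i e^{- \frac{19 \omega}{4}}}{91637}
  F(ω) = -2πi·ΣRes = - \frac{40 \pi e^{- 18 \omega}}{43407} + \frac{320 \pi e^{- \frac{19 \omega}{4}}}{91637}

Case ω < 0 (upper half-plane, counterclockwise contour ⇒ F(ω) = +2πi·ΣRes):
  Res_{z = 18 i} g(z) = \frac{20 i e^{18 \omega}}{43407}
  Res_{z = \frac{19 i}{4}} g(z) = - \frac{160 i e^{\frac{19 \omega}{4}}}{91637}
  F(ω) = 2πi·ΣRes = \frac{40 \pi \left(72 e^{\frac{19 \omega}{4}} - 19 e^{18 \omega}\right)}{824733}

Both cases combine into a single formula in |ω|:

F(ω) = - \frac{40 \pi e^{- 18 \left|{\omega}\right|}}{43407} + \frac{320 \pi e^{- \frac{19 \left|{\omega}\right|}{4}}}{91637}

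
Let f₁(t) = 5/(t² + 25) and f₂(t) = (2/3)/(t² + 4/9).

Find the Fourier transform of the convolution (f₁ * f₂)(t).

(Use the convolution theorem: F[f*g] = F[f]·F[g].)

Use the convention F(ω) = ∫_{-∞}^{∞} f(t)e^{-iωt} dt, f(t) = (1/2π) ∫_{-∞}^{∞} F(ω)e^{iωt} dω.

F[f₁*f₂](ω) = \pi^{2} e^{- \frac{17 \left|{\omega}\right|}{3}}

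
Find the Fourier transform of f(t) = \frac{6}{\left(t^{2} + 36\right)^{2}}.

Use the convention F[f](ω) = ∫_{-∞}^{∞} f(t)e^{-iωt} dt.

F(ω) = \frac{\pi \left(6 \left|{\omega}\right| + 1\right) e^{- 6 \left|{\omega}\right|}}{72}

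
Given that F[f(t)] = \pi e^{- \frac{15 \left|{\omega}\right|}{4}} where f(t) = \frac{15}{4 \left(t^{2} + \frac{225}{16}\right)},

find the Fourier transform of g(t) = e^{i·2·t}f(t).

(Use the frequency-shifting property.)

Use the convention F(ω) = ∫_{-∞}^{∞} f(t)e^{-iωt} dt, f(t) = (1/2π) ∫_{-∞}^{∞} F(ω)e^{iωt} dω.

F[g](ω) = \pi e^{- \frac{15 \left|{\omega - 2}\right|}{4}}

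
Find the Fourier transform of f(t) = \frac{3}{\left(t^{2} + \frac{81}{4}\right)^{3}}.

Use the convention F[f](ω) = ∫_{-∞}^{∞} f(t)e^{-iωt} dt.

F(ω) = \frac{\pi \left(27 \omega^{2} + 18 \left|{\omega}\right| + 4\right) e^{- \frac{9 \left|{\omega}\right|}{2}}}{6561}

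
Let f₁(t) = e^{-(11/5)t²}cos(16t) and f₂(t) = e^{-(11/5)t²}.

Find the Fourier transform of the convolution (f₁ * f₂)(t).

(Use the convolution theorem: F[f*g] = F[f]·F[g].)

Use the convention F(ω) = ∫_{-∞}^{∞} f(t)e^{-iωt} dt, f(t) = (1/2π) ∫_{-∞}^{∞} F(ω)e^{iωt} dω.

F[f₁*f₂](ω) = \frac{5 \pi \left(e^{\frac{80 \omega}{11}} + 1\right) e^{- \frac{5 \omega^{2}}{22} - \frac{40 \omega}{11} - \frac{320}{11}}}{22}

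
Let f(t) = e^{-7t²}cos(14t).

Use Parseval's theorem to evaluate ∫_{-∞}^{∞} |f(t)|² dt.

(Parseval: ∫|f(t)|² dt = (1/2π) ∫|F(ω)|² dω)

∫|f(t)|² dt = \frac{\sqrt{14} \sqrt{\pi} \left(1 + e^{14}\right)}{28 e^{14}}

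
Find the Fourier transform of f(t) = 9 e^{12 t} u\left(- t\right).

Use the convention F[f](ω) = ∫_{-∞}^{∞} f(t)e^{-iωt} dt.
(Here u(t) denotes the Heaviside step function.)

F(ω) = - \frac{9}{i \omega - 12}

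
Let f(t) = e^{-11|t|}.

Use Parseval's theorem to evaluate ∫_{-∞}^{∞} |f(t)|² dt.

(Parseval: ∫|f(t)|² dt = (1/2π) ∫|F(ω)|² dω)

∫|f(t)|² dt = \frac{1}{11}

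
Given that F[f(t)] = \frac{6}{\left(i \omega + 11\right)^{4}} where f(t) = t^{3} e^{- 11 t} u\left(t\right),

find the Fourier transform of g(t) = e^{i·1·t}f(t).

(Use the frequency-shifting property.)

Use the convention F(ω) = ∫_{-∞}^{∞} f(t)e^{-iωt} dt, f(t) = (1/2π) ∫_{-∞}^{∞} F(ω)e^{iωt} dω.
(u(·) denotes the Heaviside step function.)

F[g](ω) = \frac{6}{\left(i \left(\omega - 1\right) + 11\right)^{4}}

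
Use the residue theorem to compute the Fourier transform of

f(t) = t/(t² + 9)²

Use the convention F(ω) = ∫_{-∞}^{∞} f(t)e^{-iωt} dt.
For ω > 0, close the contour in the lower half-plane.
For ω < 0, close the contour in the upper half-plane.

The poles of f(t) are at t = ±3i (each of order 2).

Let g(z) = f(z)e^{-iωz}; for large |z| the factor e^{-iωz} decays in the lower half-plane when ω > 0 and in the upper half-plane when ω < 0.

Case ω > 0 (lower half-plane, clockwise contour ⇒ F(ω) = -2πi·ΣRes):
  Res_{z = - 3 i} g(z) = \frac{\omega e^{- 3 \omega}}{12} (pole of order 2)
  F(ω) = -2πi·ΣRes = - \frac{i \pi \omega e^{- 3 \omega}}{6}

Case ω < 0 (upper half-plane, counterclockwise contour ⇒ F(ω) = +2πi·ΣRes):
  Res_{z = 3 i} g(z) = - \frac{\omega e^{3 \omega}}{12} (pole of order 2)
  F(ω) = 2πi·ΣRes = - \frac{i \pi \omega e^{3 \omega}}{6}

Both cases combine into a single formula in |ω|:

F(ω) = - \frac{i \pi \omega e^{- 3 \left|{\omega}\right|}}{6}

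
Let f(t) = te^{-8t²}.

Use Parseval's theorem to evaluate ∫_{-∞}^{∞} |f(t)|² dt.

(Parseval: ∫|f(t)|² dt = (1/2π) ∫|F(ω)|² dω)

∫|f(t)|² dt = \frac{\sqrt{\pi}}{128}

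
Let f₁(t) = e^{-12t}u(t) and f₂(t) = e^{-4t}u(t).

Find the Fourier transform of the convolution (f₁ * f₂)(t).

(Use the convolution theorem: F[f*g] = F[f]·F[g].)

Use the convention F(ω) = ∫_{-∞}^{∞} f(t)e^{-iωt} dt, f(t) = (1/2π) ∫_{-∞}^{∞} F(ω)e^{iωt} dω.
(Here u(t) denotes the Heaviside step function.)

F[f₁*f₂](ω) = \frac{1}{\left(i \omega + 4\right) \left(i \omega + 12\right)}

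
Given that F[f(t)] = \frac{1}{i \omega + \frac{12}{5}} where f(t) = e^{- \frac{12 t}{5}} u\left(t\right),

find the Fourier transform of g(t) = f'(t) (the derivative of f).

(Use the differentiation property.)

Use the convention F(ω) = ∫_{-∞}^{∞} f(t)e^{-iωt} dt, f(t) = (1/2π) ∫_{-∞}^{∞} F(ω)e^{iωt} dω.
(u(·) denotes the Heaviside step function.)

F[g](ω) = \frac{5 \omega}{5 \omega - 12 i}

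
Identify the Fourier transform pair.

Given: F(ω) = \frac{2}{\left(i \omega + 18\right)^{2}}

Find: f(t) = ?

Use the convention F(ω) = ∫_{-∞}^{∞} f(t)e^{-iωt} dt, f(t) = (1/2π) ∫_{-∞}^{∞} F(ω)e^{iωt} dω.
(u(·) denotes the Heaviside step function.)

f(t) = 2 t e^{- 18 t} u\left(t\right)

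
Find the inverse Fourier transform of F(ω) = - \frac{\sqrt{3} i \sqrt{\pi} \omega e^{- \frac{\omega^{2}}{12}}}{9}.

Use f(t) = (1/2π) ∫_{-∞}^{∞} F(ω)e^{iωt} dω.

f(t) = 2 t e^{- 3 t^{2}}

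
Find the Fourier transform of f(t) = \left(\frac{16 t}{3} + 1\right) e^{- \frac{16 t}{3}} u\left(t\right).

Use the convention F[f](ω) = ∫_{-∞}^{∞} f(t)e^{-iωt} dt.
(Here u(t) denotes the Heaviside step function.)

F(ω) = \frac{3 \left(- 3 i \omega - 32\right)}{9 \omega^{2} - 96 i \omega - 256}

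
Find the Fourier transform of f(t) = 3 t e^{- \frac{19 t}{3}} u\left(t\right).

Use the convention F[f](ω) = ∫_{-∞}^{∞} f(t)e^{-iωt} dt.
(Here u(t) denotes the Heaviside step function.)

F(ω) = \frac{27}{\left(3 i \omega + 19\right)^{2}}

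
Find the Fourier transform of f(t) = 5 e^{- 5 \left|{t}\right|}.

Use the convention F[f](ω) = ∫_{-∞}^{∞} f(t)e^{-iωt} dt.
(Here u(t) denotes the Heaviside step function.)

F(ω) = \frac{50}{\omega^{2} + 25}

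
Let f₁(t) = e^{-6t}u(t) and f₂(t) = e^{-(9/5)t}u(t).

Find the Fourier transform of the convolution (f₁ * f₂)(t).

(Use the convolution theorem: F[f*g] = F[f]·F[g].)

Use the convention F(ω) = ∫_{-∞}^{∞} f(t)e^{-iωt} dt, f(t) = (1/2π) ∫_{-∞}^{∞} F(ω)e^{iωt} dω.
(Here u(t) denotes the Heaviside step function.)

F[f₁*f₂](ω) = \frac{5}{\left(i \omega + 6\right) \left(5 i \omega + 9\right)}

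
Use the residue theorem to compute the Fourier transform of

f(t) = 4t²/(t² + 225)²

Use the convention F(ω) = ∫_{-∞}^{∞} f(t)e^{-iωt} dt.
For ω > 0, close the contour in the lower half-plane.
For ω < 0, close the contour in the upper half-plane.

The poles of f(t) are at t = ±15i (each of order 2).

Let g(z) = f(z)e^{-iωz}; for large |z| the factor e^{-iωz} decays in the lower half-plane when ω > 0 and in the upper half-plane when ω < 0.

Case ω > 0 (lower half-plane, clockwise contour ⇒ F(ω) = -2πi·ΣRes):
  Res_{z = - 15 i} g(z) = i \left(\frac{1}{15} - \omega\right) e^{- 15 \omega} (pole of order 2)
  F(ω) = -2πi·ΣRes = \frac{2 \pi \left(1 - 15 \omega\right) e^{- 15 \omega}}{15}

Case ω < 0 (upper half-plane, counterclockwise contour ⇒ F(ω) = +2πi·ΣRes):
  Res_{z = 15 i} g(z) = i \left(- \omega - \frac{1}{15}\right) e^{15 \omega} (pole of order 2)
  F(ω) = 2πi·ΣRes = \frac{2 \pi \left(15 \omega + 1\right) e^{15 \omega}}{15}

Both cases combine into a single formula in |ω|:

F(ω) = \frac{2 \pi \left(1 - 15 \left|{\omega}\right|\right) e^{- 15 \left|{\omega}\right|}}{15}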